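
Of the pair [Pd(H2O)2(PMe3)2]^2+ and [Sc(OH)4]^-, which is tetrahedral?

For [Pd(H2O)2(PMe3)2]^2+: Summing ligand charges against the +2 overall charge gives an oxidation state of +2 for palladium. Pd sits in group 10, so the d-electron count is 10 − 2 = 8. A 4d d⁸ ion has a large crystal-field splitting; square planar leaves the high-energy d_{x²−y²} orbital empty and maximises CFSE. → square planar.
For [Sc(OH)4]^-: Ligand charges: each hydroxide is −1. With an overall charge of −1 the scandium centre must be in the +3 oxidation state. Sc sits in group 3, so the d-electron count is 3 − 3 = 0. A d⁰ ion has no crystal-field stabilisation preference between square planar and tetrahedral, so four ligands adopt the sterically favoured tetrahedral geometry. → tetrahedral.

[Sc(OH)4]^-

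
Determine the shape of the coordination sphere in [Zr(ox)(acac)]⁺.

Each oxalate is −2; each acetylacetonate is −1; balancing the +1 overall charge requires Zr(IV).
Zirconium is a group-4 element; Zr(IV) is therefore d⁰.
Counting donor atoms: 1×oxalate (bidentate) → 2 donors; 1×acetylacetonate (bidentate) → 2 donors. Coordination number = 4.
A d⁰ ion has no crystal-field stabilisation preference between square planar and tetrahedral, so four ligands adopt the sterically favoured tetrahedral geometry.

tetrahedral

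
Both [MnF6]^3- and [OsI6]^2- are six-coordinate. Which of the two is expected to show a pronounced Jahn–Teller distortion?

[MnF6]^3-: Each fluoride is −1; balancing the −3 overall charge requires Mn(III). Mn sits in group 7, so the d-electron count is 7 − 3 = 4. Fluoride is a weak-field ligand for a first-row metal, so the complex is high-spin. The t₂g³e_g¹ (high-spin) configuration has an unevenly filled e_g set; the Jahn–Teller theorem predicts a tetragonal distortion (typically axial elongation) to lift the degeneracy.
[OsI6]^2-: Summing ligand charges against the −2 overall charge gives an oxidation state of +4 for osmium. Osmium is a group-8 element; Os(IV) is therefore d⁴. A 5d ion has a large Δₒ and is invariably low-spin. The d⁴ configuration leaves the e_g set evenly filled (or empty) — no strong Jahn–Teller driving force.

[MnF6]^3-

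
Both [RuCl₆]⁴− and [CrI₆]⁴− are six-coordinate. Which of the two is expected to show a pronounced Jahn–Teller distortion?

[RuCl₆]⁴−: Summing ligand charges against the −4 overall charge gives an oxidation state of +2 for ruthenium. Group 8 minus oxidation state 2 gives a d⁶ configuration. A 4d ion has a large Δₒ and is invariably low-spin. The d⁶ configuration leaves the e_g set evenly filled (or empty) — no strong Jahn–Teller driving force.
[CrI₆]⁴−: Each iodide is −1; balancing the −4 overall charge requires Cr(II). Group 6 minus oxidation state 2 gives a d⁴ configuration. Iodide is a weak-field ligand for a first-row metal, so the complex is high-spin. The t₂g³e_g¹ (high-spin) configuration has an unevenly filled e_g set; the Jahn–Teller theorem predicts a tetragonal distortion (typically axial elongation) to lift the degeneracy.

[CrI₆]⁴−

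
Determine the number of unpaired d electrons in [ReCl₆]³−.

Each chloride is −1; balancing the −3 overall charge requires Re(III).
Group 7 minus oxidation state 3 gives a d⁴ configuration.
The spin state decides the count: a 5d ion has a large Δₒ and is invariably low-spin.
An octahedral low-spin d⁴ ion is t₂g⁴e_g⁰, giving 2 unpaired electrons.

2 unpaired electrons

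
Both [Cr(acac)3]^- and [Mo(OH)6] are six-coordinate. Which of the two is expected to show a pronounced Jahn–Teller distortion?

[Cr(acac)3]^-

[Cr(acac)3]^-: Each acetylacetonate is −1; balancing the −1 overall charge requires Cr(II). Chromium is a group-6 element; Cr(II) is therefore d⁴. Acetylacetonate is a weak-field ligand for a first-row metal, so the complex is high-spin. The t₂g³e_g¹ (high-spin) configuration has an unevenly filled e_g set; the Jahn–Teller theorem predicts a tetragonal distortion (typically axial elongation) to lift the degeneracy.
[Mo(OH)6]: Ligand charges: each hydroxide is −1. With an overall charge of 0 the molybdenum centre must be in the +6 oxidation state. Mo sits in group 6, so the d-electron count is 6 − 6 = 0. The d⁰ configuration leaves the e_g set evenly filled (or empty) — no strong Jahn–Teller driving force.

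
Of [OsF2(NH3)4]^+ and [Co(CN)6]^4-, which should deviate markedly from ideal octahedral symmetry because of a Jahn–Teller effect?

[OsF2(NH3)4]^+: Ligand charges: each fluoride is −1; ammonia is neutral. With an overall charge of +1 the osmium centre must be in the +3 oxidation state. Os sits in group 8, so the d-electron count is 8 − 3 = 5. A 5d ion has a large Δₒ and is invariably low-spin. The d⁵ configuration leaves the e_g set evenly filled (or empty) — no strong Jahn–Teller driving force.
[Co(CN)6]^4-: Ligand charges: each cyanide is −1. With an overall charge of −4 the cobalt centre must be in the +2 oxidation state. Cobalt is a group-9 element; Co(II) is therefore d⁷. Cyanide is a strong-field ligand (high in the spectrochemical series) for a first-row metal, so the complex is low-spin. The t₂g⁶e_g¹ (low-spin) configuration has an unevenly filled e_g set; the Jahn–Teller theorem predicts a tetragonal distortion (typically axial elongation) to lift the degeneracy.

[Co(CN)6]^4-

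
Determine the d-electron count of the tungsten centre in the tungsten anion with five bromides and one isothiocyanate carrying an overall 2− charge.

d2

Ligand charges: each bromide is −1; each isothiocyanate is −1. With an overall charge of −2 the tungsten centre must be in the +4 oxidation state.
Tungsten is a group-6 element; W(IV) is therefore d².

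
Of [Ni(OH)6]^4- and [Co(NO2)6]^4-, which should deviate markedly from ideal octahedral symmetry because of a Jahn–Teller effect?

[Ni(OH)6]^4-: Summing ligand charges against the −4 overall charge gives an oxidation state of +2 for nickel. Nickel is a group-10 element; Ni(II) is therefore d⁸. The d⁸ configuration leaves the e_g set evenly filled (or empty) — no strong Jahn–Teller driving force.
[Co(NO2)6]^4-: Summing ligand charges against the −4 overall charge gives an oxidation state of +2 for cobalt. Cobalt is a group-9 element; Co(II) is therefore d⁷. Nitro (N-bound nitrite) is a strong-field ligand (high in the spectrochemical series) for a first-row metal, so the complex is low-spin. The t₂g⁶e_g¹ (low-spin) configuration has an unevenly filled e_g set; the Jahn–Teller theorem predicts a tetragonal distortion (typically axial elongation) to lift the degeneracy.

[Co(NO2)6]^4-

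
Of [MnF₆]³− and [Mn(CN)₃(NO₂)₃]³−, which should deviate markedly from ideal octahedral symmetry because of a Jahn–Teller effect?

[MnF₆]³−: Ligand charges: each fluoride is −1. With an overall charge of −3 the manganese centre must be in the +3 oxidation state. Group 7 minus oxidation state 3 gives a d⁴ configuration. Fluoride is a weak-field ligand for a first-row metal, so the complex is high-spin. The t₂g³e_g¹ (high-spin) configuration has an unevenly filled e_g set; the Jahn–Teller theorem predicts a tetragonal distortion (typically axial elongation) to lift the degeneracy.
[Mn(CN)₃(NO₂)₃]³−: Ligand charges: each cyanide is −1; each nitro (N-bound nitrite) is −1. With an overall charge of −3 the manganese centre must be in the +3 oxidation state. Group 7 minus oxidation state 3 gives a d⁴ configuration. Cyanide and nitro (N-bound nitrite) are strong-field ligands (high in the spectrochemical series) for a first-row metal, so the complex is low-spin. The d⁴ configuration leaves the e_g set evenly filled (or empty) — no strong Jahn–Teller driving force.

[MnF₆]³−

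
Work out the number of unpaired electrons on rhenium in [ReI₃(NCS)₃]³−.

Ligand charges: each iodide is −1; each isothiocyanate is −1. With an overall charge of −3 the rhenium centre must be in the +3 oxidation state.
Rhenium is a group-7 element; Re(III) is therefore d⁴.
The spin state decides the count: a 5d ion has a large Δₒ and is invariably low-spin.
An octahedral low-spin d⁴ ion is t₂g⁴e_g⁰, giving 2 unpaired electrons.

2 unpaired electrons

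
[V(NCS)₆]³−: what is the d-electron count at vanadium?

d²

Ligand charges: each isothiocyanate is −1. With an overall charge of −3 the vanadium centre must be in the +3 oxidation state.
Vanadium is a group-5 element; V(III) is therefore d².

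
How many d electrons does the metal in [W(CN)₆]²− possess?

d²

Summing ligand charges against the −2 overall charge gives an oxidation state of +4 for tungsten.
W sits in group 6, so the d-electron count is 6 − 4 = 2.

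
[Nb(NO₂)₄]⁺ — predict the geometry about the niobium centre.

tetrahedral

Summing ligand charges against the +1 overall charge gives an oxidation state of +5 for niobium.
Niobium is a group-5 element; Nb(V) is therefore d⁰.
Coordination number: 4.
A d⁰ ion has no crystal-field stabilisation preference between square planar and tetrahedral, so four ligands adopt the sterically favoured tetrahedral geometry.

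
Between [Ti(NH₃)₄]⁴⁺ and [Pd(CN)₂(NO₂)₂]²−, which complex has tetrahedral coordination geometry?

For [Ti(NH₃)₄]⁴⁺: Ligand charges: ammonia is neutral. With an overall charge of +4 the titanium centre must be in the +4 oxidation state. Titanium is a group-4 element; Ti(IV) is therefore d⁰. A d⁰ ion has no crystal-field stabilisation preference between square planar and tetrahedral, so four ligands adopt the sterically favoured tetrahedral geometry. → tetrahedral.
For [Pd(CN)₂(NO₂)₂]²−: Ligand charges: each cyanide is −1; each nitro (N-bound nitrite) is −1. With an overall charge of −2 the palladium centre must be in the +2 oxidation state. Group 10 minus oxidation state 2 gives a d⁸ configuration. A 4d d⁸ ion has a large crystal-field splitting; square planar leaves the high-energy d_{x²−y²} orbital empty and maximises CFSE. → square planar.

[Ti(NH₃)₄]⁴⁺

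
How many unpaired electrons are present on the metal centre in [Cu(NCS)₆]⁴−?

1 unpaired electron

Ligand charges: each isothiocyanate is −1. With an overall charge of −4 the copper centre must be in the +2 oxidation state.
Cu sits in group 11, so the d-electron count is 11 − 2 = 9.
In an octahedral field the d⁹ configuration is t₂g⁶e_g³ (only one arrangement possible), giving 1 unpaired electron.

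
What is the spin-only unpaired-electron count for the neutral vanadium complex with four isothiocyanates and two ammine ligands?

1

Each isothiocyanate is −1; ammonia is neutral; balancing the 0 overall charge requires V(IV).
V sits in group 5, so the d-electron count is 5 − 4 = 1.
In an octahedral field the d¹ configuration is t₂g¹e_g⁰ (only one arrangement possible), giving 1 unpaired electron.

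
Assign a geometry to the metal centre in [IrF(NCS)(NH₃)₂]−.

square planar

Each fluoride is −1; each isothiocyanate is −1; ammonia is neutral; balancing the −1 overall charge requires Ir(I).
Ir sits in group 9, so the d-electron count is 9 − 1 = 8.
Coordination number: 4.
A 5d d⁸ ion has a large crystal-field splitting; square planar leaves the high-energy d_{x²−y²} orbital empty and maximises CFSE.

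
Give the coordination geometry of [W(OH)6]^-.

octahedral

Summing ligand charges against the −1 overall charge gives an oxidation state of +5 for tungsten.
Tungsten is a group-6 element; W(V) is therefore d¹.
Coordination number: 6.
Six donors around a single metal centre give an octahedral coordination sphere.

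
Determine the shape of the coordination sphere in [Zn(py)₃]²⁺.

Ligand charges: pyridine is neutral. With an overall charge of +2 the zinc centre must be in the +2 oxidation state.
Zn sits in group 12, so the d-electron count is 12 − 2 = 10.
With 3 monodentate ligands the coordination number is 3.
Three ligands around a d¹⁰ centre minimise repulsion in a trigonal-planar arrangement.

trigonal planar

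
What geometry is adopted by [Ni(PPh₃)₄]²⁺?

square planar

Triphenylphosphine is neutral; balancing the +2 overall charge requires Ni(II).
Ni sits in group 10, so the d-electron count is 10 − 2 = 8.
Coordination number: 4.
Triphenylphosphine is a strong-field ligand (high in the spectrochemical series).
A 3d d⁸ ion with strong-field ligands gains enough CFSE to favour square planar over tetrahedral.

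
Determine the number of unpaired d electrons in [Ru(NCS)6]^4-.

Summing ligand charges against the −4 overall charge gives an oxidation state of +2 for ruthenium.
Ruthenium is a group-8 element; Ru(II) is therefore d⁶.
The spin state decides the count: a 4d ion has a large Δₒ and is invariably low-spin.
An octahedral low-spin d⁶ ion is t₂g⁶e_g⁰, giving 0 unpaired electrons.

0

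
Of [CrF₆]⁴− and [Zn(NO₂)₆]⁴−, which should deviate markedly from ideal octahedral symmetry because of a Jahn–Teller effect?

[CrF₆]⁴−: Each fluoride is −1; balancing the −4 overall charge requires Cr(II). Group 6 minus oxidation state 2 gives a d⁴ configuration. Fluoride is a weak-field ligand for a first-row metal, so the complex is high-spin. The t₂g³e_g¹ (high-spin) configuration has an unevenly filled e_g set; the Jahn–Teller theorem predicts a tetragonal distortion (typically axial elongation) to lift the degeneracy.
[Zn(NO₂)₆]⁴−: Summing ligand charges against the −4 overall charge gives an oxidation state of +2 for zinc. Group 12 minus oxidation state 2 gives a d¹⁰ configuration. The d¹⁰ configuration leaves the e_g set evenly filled (or empty) — no strong Jahn–Teller driving force.

[CrF₆]⁴−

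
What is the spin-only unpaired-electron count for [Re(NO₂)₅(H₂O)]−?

3 unpaired electrons

Each nitro (N-bound nitrite) is −1; water is neutral; balancing the −1 overall charge requires Re(IV).
Re sits in group 7, so the d-electron count is 7 − 4 = 3.
In an octahedral field the d³ configuration is t₂g³e_g⁰ (only one arrangement possible), giving 3 unpaired electrons.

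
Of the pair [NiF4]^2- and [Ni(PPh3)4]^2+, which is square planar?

For [NiF4]^2-: Each fluoride is −1; balancing the −2 overall charge requires Ni(II). Ni sits in group 10, so the d-electron count is 10 − 2 = 8. Fluoride is a weak-field ligand. With weak-field ligands the CFSE gain from square planar is small, so a 3d d⁸ ion takes the sterically preferred tetrahedral geometry. → tetrahedral.
For [Ni(PPh3)4]^2+: Ligand charges: triphenylphosphine is neutral. With an overall charge of +2 the nickel centre must be in the +2 oxidation state. Group 10 minus oxidation state 2 gives a d⁸ configuration. Triphenylphosphine is a strong-field ligand (high in the spectrochemical series). A 3d d⁸ ion with strong-field ligands gains enough CFSE to favour square planar over tetrahedral. → square planar.

[Ni(PPh3)4]^2+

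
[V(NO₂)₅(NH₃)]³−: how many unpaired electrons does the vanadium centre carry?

Ligand charges: each nitro (N-bound nitrite) is −1; ammonia is neutral. With an overall charge of −3 the vanadium centre must be in the +2 oxidation state.
V sits in group 5, so the d-electron count is 5 − 2 = 3.
In an octahedral field the d³ configuration is t₂g³e_g⁰ (only one arrangement possible), giving 3 unpaired electrons.

3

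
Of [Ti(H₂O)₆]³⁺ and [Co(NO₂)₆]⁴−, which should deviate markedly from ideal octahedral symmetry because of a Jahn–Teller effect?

[Ti(H₂O)₆]³⁺: Ligand charges: water is neutral. With an overall charge of +3 the titanium centre must be in the +3 oxidation state. Ti sits in group 4, so the d-electron count is 4 − 3 = 1. The d¹ configuration leaves the e_g set evenly filled (or empty) — no strong Jahn–Teller driving force.
[Co(NO₂)₆]⁴−: Each nitro (N-bound nitrite) is −1; balancing the −4 overall charge requires Co(II). Co sits in group 9, so the d-electron count is 9 − 2 = 7. Nitro (N-bound nitrite) is a strong-field ligand (high in the spectrochemical series) for a first-row metal, so the complex is low-spin. The t₂g⁶e_g¹ (low-spin) configuration has an unevenly filled e_g set; the Jahn–Teller theorem predicts a tetragonal distortion (typically axial elongation) to lift the degeneracy.

[Co(NO₂)₆]⁴−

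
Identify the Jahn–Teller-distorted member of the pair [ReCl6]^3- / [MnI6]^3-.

[ReCl6]^3-: Each chloride is −1; balancing the −3 overall charge requires Re(III). Re sits in group 7, so the d-electron count is 7 − 3 = 4. A 5d ion has a large Δₒ and is invariably low-spin. The d⁴ configuration leaves the e_g set evenly filled (or empty) — no strong Jahn–Teller driving force.
[MnI6]^3-: Summing ligand charges against the −3 overall charge gives an oxidation state of +3 for manganese. Mn sits in group 7, so the d-electron count is 7 − 3 = 4. Iodide is a weak-field ligand for a first-row metal, so the complex is high-spin. The t₂g³e_g¹ (high-spin) configuration has an unevenly filled e_g set; the Jahn–Teller theorem predicts a tetragonal distortion (typically axial elongation) to lift the degeneracy.

[MnI6]^3-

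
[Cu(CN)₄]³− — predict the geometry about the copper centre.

Ligand charges: each cyanide is −1. With an overall charge of −3 the copper centre must be in the +1 oxidation state.
Cu sits in group 11, so the d-electron count is 11 − 1 = 10.
Coordination number: 4.
A d¹⁰ ion has no crystal-field stabilisation preference between square planar and tetrahedral, so four ligands adopt the sterically favoured tetrahedral geometry.

tetrahedral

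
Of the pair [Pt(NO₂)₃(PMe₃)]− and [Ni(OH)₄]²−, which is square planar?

[Pt(NO₂)₃(PMe₃)]−

For [Pt(NO₂)₃(PMe₃)]−: Each nitro (N-bound nitrite) is −1; trimethylphosphine is neutral; balancing the −1 overall charge requires Pt(II). Pt sits in group 10, so the d-electron count is 10 − 2 = 8. A 5d d⁸ ion has a large crystal-field splitting; square planar leaves the high-energy d_{x²−y²} orbital empty and maximises CFSE. → square planar.
For [Ni(OH)₄]²−: Summing ligand charges against the −2 overall charge gives an oxidation state of +2 for nickel. Group 10 minus oxidation state 2 gives a d⁸ configuration. Hydroxide is a weak-field ligand. With weak-field ligands the CFSE gain from square planar is small, so a 3d d⁸ ion takes the sterically preferred tetrahedral geometry. → tetrahedral.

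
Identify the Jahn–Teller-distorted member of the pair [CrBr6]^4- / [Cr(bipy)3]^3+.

[CrBr6]^4-: Summing ligand charges against the −4 overall charge gives an oxidation state of +2 for chromium. Cr sits in group 6, so the d-electron count is 6 − 2 = 4. Bromide is a weak-field ligand for a first-row metal, so the complex is high-spin. The t₂g³e_g¹ (high-spin) configuration has an unevenly filled e_g set; the Jahn–Teller theorem predicts a tetragonal distortion (typically axial elongation) to lift the degeneracy.
[Cr(bipy)3]^3+: Ligand charges: 2,2′-bipyridine is neutral. With an overall charge of +3 the chromium centre must be in the +3 oxidation state. Cr sits in group 6, so the d-electron count is 6 − 3 = 3. The d³ configuration leaves the e_g set evenly filled (or empty) — no strong Jahn–Teller driving force.

[CrBr6]^4-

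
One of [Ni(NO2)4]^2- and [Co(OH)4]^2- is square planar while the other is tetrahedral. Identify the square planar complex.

For [Ni(NO2)4]^2-: Summing ligand charges against the −2 overall charge gives an oxidation state of +2 for nickel. Ni sits in group 10, so the d-electron count is 10 − 2 = 8. Nitro (N-bound nitrite) is a strong-field ligand (high in the spectrochemical series). A 3d d⁸ ion with strong-field ligands gains enough CFSE to favour square planar over tetrahedral. → square planar.
For [Co(OH)4]^2-: Summing ligand charges against the −2 overall charge gives an oxidation state of +2 for cobalt. Cobalt is a group-9 element; Co(II) is therefore d⁷. For a high-spin 3d d⁷ ion with weak-field ligands the small Δₜ gives little square-planar CFSE advantage, so four ligands adopt the sterically favoured tetrahedral geometry. → tetrahedral.

[Ni(NO2)4]^2-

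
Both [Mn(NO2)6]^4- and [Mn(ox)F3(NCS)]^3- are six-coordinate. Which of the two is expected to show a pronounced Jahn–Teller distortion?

[Mn(NO2)6]^4-: Summing ligand charges against the −4 overall charge gives an oxidation state of +2 for manganese. Manganese is a group-7 element; Mn(II) is therefore d⁵. Nitro (N-bound nitrite) is a strong-field ligand (high in the spectrochemical series) for a first-row metal, so the complex is low-spin. The d⁵ configuration leaves the e_g set evenly filled (or empty) — no strong Jahn–Teller driving force.
[Mn(ox)F3(NCS)]^3-: Each oxalate is −2; each fluoride is −1; each isothiocyanate is −1; balancing the −3 overall charge requires Mn(III). Group 7 minus oxidation state 3 gives a d⁴ configuration. Fluoride, isothiocyanate, and oxalate are weak-field ligands for a first-row metal, so the complex is high-spin. The t₂g³e_g¹ (high-spin) configuration has an unevenly filled e_g set; the Jahn–Teller theorem predicts a tetragonal distortion (typically axial elongation) to lift the degeneracy.

[Mn(ox)F3(NCS)]^3-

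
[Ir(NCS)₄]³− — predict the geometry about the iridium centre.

square planar

Each isothiocyanate is −1; balancing the −3 overall charge requires Ir(I).
Iridium is a group-9 element; Ir(I) is therefore d⁸.
With 4 monodentate ligands the coordination number is 4.
A 5d d⁸ ion has a large crystal-field splitting; square planar leaves the high-energy d_{x²−y²} orbital empty and maximises CFSE.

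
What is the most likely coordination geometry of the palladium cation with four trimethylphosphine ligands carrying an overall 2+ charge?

Summing ligand charges against the +2 overall charge gives an oxidation state of +2 for palladium.
Group 10 minus oxidation state 2 gives a d⁸ configuration.
Coordination number: 4.
A 4d d⁸ ion has a large crystal-field splitting; square planar leaves the high-energy d_{x²−y²} orbital empty and maximises CFSE.

square planar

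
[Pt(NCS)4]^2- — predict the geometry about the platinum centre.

Each isothiocyanate is −1; balancing the −2 overall charge requires Pt(II).
Pt sits in group 10, so the d-electron count is 10 − 2 = 8.
With 4 monodentate ligands the coordination number is 4.
A 5d d⁸ ion has a large crystal-field splitting; square planar leaves the high-energy d_{x²−y²} orbital empty and maximises CFSE.

square planar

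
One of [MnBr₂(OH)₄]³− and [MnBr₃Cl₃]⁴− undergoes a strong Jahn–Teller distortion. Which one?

[MnBr₂(OH)₄]³−

[MnBr₂(OH)₄]³−: Ligand charges: each bromide is −1; each hydroxide is −1. With an overall charge of −3 the manganese centre must be in the +3 oxidation state. Manganese is a group-7 element; Mn(III) is therefore d⁴. Bromide and hydroxide are weak-field ligands for a first-row metal, so the complex is high-spin. The t₂g³e_g¹ (high-spin) configuration has an unevenly filled e_g set; the Jahn–Teller theorem predicts a tetragonal distortion (typically axial elongation) to lift the degeneracy.
[MnBr₃Cl₃]⁴−: Summing ligand charges against the −4 overall charge gives an oxidation state of +2 for manganese. Mn sits in group 7, so the d-electron count is 7 − 2 = 5. Bromide and chloride are weak-field ligands for a first-row metal, so the complex is high-spin. The d⁵ configuration leaves the e_g set evenly filled (or empty) — no strong Jahn–Teller driving force.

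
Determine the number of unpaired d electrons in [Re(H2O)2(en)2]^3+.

2 unpaired electrons

Water is neutral; ethylenediamine is neutral; balancing the +3 overall charge requires Re(III).
Re sits in group 7, so the d-electron count is 7 − 3 = 4.
Counting donor atoms: 2×water (monodentate) → 2 donors; 2×ethylenediamine (bidentate) → 4 donors. Coordination number = 6.
The spin state decides the count: a 5d ion has a large Δₒ and is invariably low-spin.
An octahedral low-spin d⁴ ion is t₂g⁴e_g⁰, giving 2 unpaired electrons.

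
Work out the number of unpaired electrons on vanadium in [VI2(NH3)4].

Each iodide is −1; ammonia is neutral; balancing the 0 overall charge requires V(II).
Group 5 minus oxidation state 2 gives a d³ configuration.
In an octahedral field the d³ configuration is t₂g³e_g⁰ (only one arrangement possible), giving 3 unpaired electrons.

3 unpaired electrons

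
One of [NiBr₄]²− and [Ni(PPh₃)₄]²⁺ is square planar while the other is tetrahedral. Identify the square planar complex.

For [NiBr₄]²−: Each bromide is −1; balancing the −2 overall charge requires Ni(II). Ni sits in group 10, so the d-electron count is 10 − 2 = 8. Bromide is a weak-field ligand. With weak-field ligands the CFSE gain from square planar is small, so a 3d d⁸ ion takes the sterically preferred tetrahedral geometry. → tetrahedral.
For [Ni(PPh₃)₄]²⁺: Summing ligand charges against the +2 overall charge gives an oxidation state of +2 for nickel. Ni sits in group 10, so the d-electron count is 10 − 2 = 8. Triphenylphosphine is a strong-field ligand (high in the spectrochemical series). A 3d d⁸ ion with strong-field ligands gains enough CFSE to favour square planar over tetrahedral. → square planar.

[Ni(PPh₃)₄]²⁺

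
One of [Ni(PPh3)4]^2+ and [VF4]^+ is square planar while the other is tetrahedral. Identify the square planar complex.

[Ni(PPh3)4]^2+

For [Ni(PPh3)4]^2+: Summing ligand charges against the +2 overall charge gives an oxidation state of +2 for nickel. Group 10 minus oxidation state 2 gives a d⁸ configuration. Triphenylphosphine is a strong-field ligand (high in the spectrochemical series). A 3d d⁸ ion with strong-field ligands gains enough CFSE to favour square planar over tetrahedral. → square planar.
For [VF4]^+: Each fluoride is −1; balancing the +1 overall charge requires V(V). V sits in group 5, so the d-electron count is 5 − 5 = 0. A d⁰ ion has no crystal-field stabilisation preference between square planar and tetrahedral, so four ligands adopt the sterically favoured tetrahedral geometry. → tetrahedral.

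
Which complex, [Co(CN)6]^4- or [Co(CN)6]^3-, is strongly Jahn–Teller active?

[Co(CN)6]^4-: Ligand charges: each cyanide is −1. With an overall charge of −4 the cobalt centre must be in the +2 oxidation state. Cobalt is a group-9 element; Co(II) is therefore d⁷. Cyanide is a strong-field ligand (high in the spectrochemical series) for a first-row metal, so the complex is low-spin. The t₂g⁶e_g¹ (low-spin) configuration has an unevenly filled e_g set; the Jahn–Teller theorem predicts a tetragonal distortion (typically axial elongation) to lift the degeneracy.
[Co(CN)6]^3-: Each cyanide is −1; balancing the −3 overall charge requires Co(III). Group 9 minus oxidation state 3 gives a d⁶ configuration. Co(III) has an exceptionally large octahedral splitting and is low-spin with essentially every ligand except fluoride. The d⁶ configuration leaves the e_g set evenly filled (or empty) — no strong Jahn–Teller driving force.

[Co(CN)6]^4-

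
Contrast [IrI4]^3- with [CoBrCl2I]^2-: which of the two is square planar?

For [IrI4]^3-: Each iodide is −1; balancing the −3 overall charge requires Ir(I). Group 9 minus oxidation state 1 gives a d⁸ configuration. A 5d d⁸ ion has a large crystal-field splitting; square planar leaves the high-energy d_{x²−y²} orbital empty and maximises CFSE. → square planar.
For [CoBrCl2I]^2-: Each bromide is −1; each chloride is −1; each iodide is −1; balancing the −2 overall charge requires Co(II). Co sits in group 9, so the d-electron count is 9 − 2 = 7. For a high-spin 3d d⁷ ion with weak-field ligands the small Δₜ gives little square-planar CFSE advantage, so four ligands adopt the sterically favoured tetrahedral geometry. → tetrahedral.

[IrI4]^3-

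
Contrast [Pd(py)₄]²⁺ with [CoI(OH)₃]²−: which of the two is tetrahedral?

For [Pd(py)₄]²⁺: Summing ligand charges against the +2 overall charge gives an oxidation state of +2 for palladium. Group 10 minus oxidation state 2 gives a d⁸ configuration. A 4d d⁸ ion has a large crystal-field splitting; square planar leaves the high-energy d_{x²−y²} orbital empty and maximises CFSE. → square planar.
For [CoI(OH)₃]²−: Each iodide is −1; each hydroxide is −1; balancing the −2 overall charge requires Co(II). Co sits in group 9, so the d-electron count is 9 − 2 = 7. For a high-spin 3d d⁷ ion with weak-field ligands the small Δₜ gives little square-planar CFSE advantage, so four ligands adopt the sterically favoured tetrahedral geometry. → tetrahedral.

[CoI(OH)₃]²−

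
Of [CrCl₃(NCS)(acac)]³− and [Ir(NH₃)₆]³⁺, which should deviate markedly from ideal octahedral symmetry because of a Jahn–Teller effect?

[CrCl₃(NCS)(acac)]³−

[CrCl₃(NCS)(acac)]³−: Each chloride is −1; each isothiocyanate is −1; each acetylacetonate is −1; balancing the −3 overall charge requires Cr(II). Cr sits in group 6, so the d-electron count is 6 − 2 = 4. Acetylacetonate, chloride, and isothiocyanate are weak-field ligands for a first-row metal, so the complex is high-spin. The t₂g³e_g¹ (high-spin) configuration has an unevenly filled e_g set; the Jahn–Teller theorem predicts a tetragonal distortion (typically axial elongation) to lift the degeneracy.
[Ir(NH₃)₆]³⁺: Ligand charges: ammonia is neutral. With an overall charge of +3 the iridium centre must be in the +3 oxidation state. Group 9 minus oxidation state 3 gives a d⁶ configuration. A 5d ion has a large Δₒ and is invariably low-spin. The d⁶ configuration leaves the e_g set evenly filled (or empty) — no strong Jahn–Teller driving force.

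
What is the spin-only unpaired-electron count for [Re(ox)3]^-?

2

Summing ligand charges against the −1 overall charge gives an oxidation state of +5 for rhenium.
Re sits in group 7, so the d-electron count is 7 − 5 = 2.
Counting donor atoms: 3×oxalate (bidentate) → 6 donors. Coordination number = 6.
In an octahedral field the d² configuration is t₂g²e_g⁰ (only one arrangement possible), giving 2 unpaired electrons.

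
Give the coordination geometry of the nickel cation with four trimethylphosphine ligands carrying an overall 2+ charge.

Trimethylphosphine is neutral; balancing the +2 overall charge requires Ni(II).
Nickel is a group-10 element; Ni(II) is therefore d⁸.
Coordination number: 4.
Trimethylphosphine is a strong-field ligand (high in the spectrochemical series).
A 3d d⁸ ion with strong-field ligands gains enough CFSE to favour square planar over tetrahedral.

square planar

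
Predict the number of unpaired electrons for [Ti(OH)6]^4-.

Ligand charges: each hydroxide is −1. With an overall charge of −4 the titanium centre must be in the +2 oxidation state.
Titanium is a group-4 element; Ti(II) is therefore d².
In an octahedral field the d² configuration is t₂g²e_g⁰ (only one arrangement possible), giving 2 unpaired electrons.

2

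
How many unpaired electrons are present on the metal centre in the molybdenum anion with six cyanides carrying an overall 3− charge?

3

Each cyanide is −1; balancing the −3 overall charge requires Mo(III).
Mo sits in group 6, so the d-electron count is 6 − 3 = 3.
In an octahedral field the d³ configuration is t₂g³e_g⁰ (only one arrangement possible), giving 3 unpaired electrons.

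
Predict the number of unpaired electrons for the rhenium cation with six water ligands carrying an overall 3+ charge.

2

Summing ligand charges against the +3 overall charge gives an oxidation state of +3 for rhenium.
Group 7 minus oxidation state 3 gives a d⁴ configuration.
The spin state decides the count: a 5d ion has a large Δₒ and is invariably low-spin.
An octahedral low-spin d⁴ ion is t₂g⁴e_g⁰, giving 2 unpaired electrons.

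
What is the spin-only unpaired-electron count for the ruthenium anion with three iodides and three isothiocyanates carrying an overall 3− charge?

1

Ligand charges: each iodide is −1; each isothiocyanate is −1. With an overall charge of −3 the ruthenium centre must be in the +3 oxidation state.
Ruthenium is a group-8 element; Ru(III) is therefore d⁵.
The spin state decides the count: a 4d ion has a large Δₒ and is invariably low-spin.
An octahedral low-spin d⁵ ion is t₂g⁵e_g⁰, giving 1 unpaired electron.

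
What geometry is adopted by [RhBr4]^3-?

Each bromide is −1; balancing the −3 overall charge requires Rh(I).
Group 9 minus oxidation state 1 gives a d⁸ configuration.
With 4 monodentate ligands the coordination number is 4.
A 4d d⁸ ion has a large crystal-field splitting; square planar leaves the high-energy d_{x²−y²} orbital empty and maximises CFSE.

square planar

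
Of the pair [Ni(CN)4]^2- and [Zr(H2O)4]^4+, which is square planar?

[Ni(CN)4]^2-

For [Ni(CN)4]^2-: Each cyanide is −1; balancing the −2 overall charge requires Ni(II). Group 10 minus oxidation state 2 gives a d⁸ configuration. Cyanide is a strong-field ligand (high in the spectrochemical series). A 3d d⁸ ion with strong-field ligands gains enough CFSE to favour square planar over tetrahedral. → square planar.
For [Zr(H2O)4]^4+: Ligand charges: water is neutral. With an overall charge of +4 the zirconium centre must be in the +4 oxidation state. Group 4 minus oxidation state 4 gives a d⁰ configuration. A d⁰ ion has no crystal-field stabilisation preference between square planar and tetrahedral, so four ligands adopt the sterically favoured tetrahedral geometry. → tetrahedral.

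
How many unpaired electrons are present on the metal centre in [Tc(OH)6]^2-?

Each hydroxide is −1; balancing the −2 overall charge requires Tc(IV).
Group 7 minus oxidation state 4 gives a d³ configuration.
In an octahedral field the d³ configuration is t₂g³e_g⁰ (only one arrangement possible), giving 3 unpaired electrons.

3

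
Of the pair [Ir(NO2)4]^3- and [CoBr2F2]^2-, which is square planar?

[Ir(NO2)4]^3-

For [Ir(NO2)4]^3-: Ligand charges: each nitro (N-bound nitrite) is −1. With an overall charge of −3 the iridium centre must be in the +1 oxidation state. Iridium is a group-9 element; Ir(I) is therefore d⁸. A 5d d⁸ ion has a large crystal-field splitting; square planar leaves the high-energy d_{x²−y²} orbital empty and maximises CFSE. → square planar.
For [CoBr2F2]^2-: Summing ligand charges against the −2 overall charge gives an oxidation state of +2 for cobalt. Group 9 minus oxidation state 2 gives a d⁷ configuration. For a high-spin 3d d⁷ ion with weak-field ligands the small Δₜ gives little square-planar CFSE advantage, so four ligands adopt the sterically favoured tetrahedral geometry. → tetrahedral.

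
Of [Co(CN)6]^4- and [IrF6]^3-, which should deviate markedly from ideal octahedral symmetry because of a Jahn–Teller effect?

[Co(CN)6]^4-

[Co(CN)6]^4-: Ligand charges: each cyanide is −1. With an overall charge of −4 the cobalt centre must be in the +2 oxidation state. Co sits in group 9, so the d-electron count is 9 − 2 = 7. Cyanide is a strong-field ligand (high in the spectrochemical series) for a first-row metal, so the complex is low-spin. The t₂g⁶e_g¹ (low-spin) configuration has an unevenly filled e_g set; the Jahn–Teller theorem predicts a tetragonal distortion (typically axial elongation) to lift the degeneracy.
[IrF6]^3-: Summing ligand charges against the −3 overall charge gives an oxidation state of +3 for iridium. Iridium is a group-9 element; Ir(III) is therefore d⁶. A 5d ion has a large Δₒ and is invariably low-spin. The d⁶ configuration leaves the e_g set evenly filled (or empty) — no strong Jahn–Teller driving force.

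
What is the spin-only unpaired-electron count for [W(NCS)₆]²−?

Each isothiocyanate is −1; balancing the −2 overall charge requires W(IV).
Tungsten is a group-6 element; W(IV) is therefore d².
In an octahedral field the d² configuration is t₂g²e_g⁰ (only one arrangement possible), giving 2 unpaired electrons.

2 unpaired electrons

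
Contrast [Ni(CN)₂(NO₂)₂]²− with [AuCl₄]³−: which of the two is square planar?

[Ni(CN)₂(NO₂)₂]²−

For [Ni(CN)₂(NO₂)₂]²−: Summing ligand charges against the −2 overall charge gives an oxidation state of +2 for nickel. Ni sits in group 10, so the d-electron count is 10 − 2 = 8. Cyanide and nitro (N-bound nitrite) are strong-field ligands (high in the spectrochemical series). A 3d d⁸ ion with strong-field ligands gains enough CFSE to favour square planar over tetrahedral. → square planar.
For [AuCl₄]³−: Ligand charges: each chloride is −1. With an overall charge of −3 the gold centre must be in the +1 oxidation state. Au sits in group 11, so the d-electron count is 11 − 1 = 10. A d¹⁰ ion has no crystal-field stabilisation preference between square planar and tetrahedral, so four ligands adopt the sterically favoured tetrahedral geometry. → tetrahedral.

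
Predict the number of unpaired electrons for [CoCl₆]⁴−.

3 unpaired electrons

Each chloride is −1; balancing the −4 overall charge requires Co(II).
Group 9 minus oxidation state 2 gives a d⁷ configuration.
The spin state decides the count: Chloride is a weak-field ligand for a first-row metal, so the complex is high-spin.
An octahedral high-spin d⁷ ion is t₂g⁵e_g², giving 3 unpaired electrons.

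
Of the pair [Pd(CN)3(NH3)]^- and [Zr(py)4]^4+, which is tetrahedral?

For [Pd(CN)3(NH3)]^-: Summing ligand charges against the −1 overall charge gives an oxidation state of +2 for palladium. Pd sits in group 10, so the d-electron count is 10 − 2 = 8. A 4d d⁸ ion has a large crystal-field splitting; square planar leaves the high-energy d_{x²−y²} orbital empty and maximises CFSE. → square planar.
For [Zr(py)4]^4+: Ligand charges: pyridine is neutral. With an overall charge of +4 the zirconium centre must be in the +4 oxidation state. Zr sits in group 4, so the d-electron count is 4 − 4 = 0. A d⁰ ion has no crystal-field stabilisation preference between square planar and tetrahedral, so four ligands adopt the sterically favoured tetrahedral geometry. → tetrahedral.

[Zr(py)4]^4+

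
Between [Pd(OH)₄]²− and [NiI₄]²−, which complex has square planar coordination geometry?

For [Pd(OH)₄]²−: Summing ligand charges against the −2 overall charge gives an oxidation state of +2 for palladium. Palladium is a group-10 element; Pd(II) is therefore d⁸. A 4d d⁸ ion has a large crystal-field splitting; square planar leaves the high-energy d_{x²−y²} orbital empty and maximises CFSE. → square planar.
For [NiI₄]²−: Ligand charges: each iodide is −1. With an overall charge of −2 the nickel centre must be in the +2 oxidation state. Group 10 minus oxidation state 2 gives a d⁸ configuration. Iodide is a weak-field ligand. With weak-field ligands the CFSE gain from square planar is small, so a 3d d⁸ ion takes the sterically preferred tetrahedral geometry. → tetrahedral.

[Pd(OH)₄]²−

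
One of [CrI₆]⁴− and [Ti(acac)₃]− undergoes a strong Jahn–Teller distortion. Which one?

[CrI₆]⁴−

[CrI₆]⁴−: Each iodide is −1; balancing the −4 overall charge requires Cr(II). Chromium is a group-6 element; Cr(II) is therefore d⁴. Iodide is a weak-field ligand for a first-row metal, so the complex is high-spin. The t₂g³e_g¹ (high-spin) configuration has an unevenly filled e_g set; the Jahn–Teller theorem predicts a tetragonal distortion (typically axial elongation) to lift the degeneracy.
[Ti(acac)₃]−: Summing ligand charges against the −1 overall charge gives an oxidation state of +2 for titanium. Group 4 minus oxidation state 2 gives a d² configuration. The d² configuration leaves the e_g set evenly filled (or empty) — no strong Jahn–Teller driving force.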